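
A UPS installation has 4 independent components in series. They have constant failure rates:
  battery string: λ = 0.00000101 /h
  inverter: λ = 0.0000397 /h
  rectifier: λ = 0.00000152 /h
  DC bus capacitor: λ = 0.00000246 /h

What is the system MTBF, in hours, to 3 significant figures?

Series of exponential components: λ_sys = Σ λ_i
λ_sys = 0.00000101 + 0.0000397 + 0.00000152 + 0.00000246 = 4.4690e-05 /h
MTBF = 1 / λ_sys = 22400 h

22400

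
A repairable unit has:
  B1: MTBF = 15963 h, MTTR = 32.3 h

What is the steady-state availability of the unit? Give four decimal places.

0.9980

A(B1) = MTBF/(MTBF+MTTR) = 15963/(15963+32.3) = 0.9980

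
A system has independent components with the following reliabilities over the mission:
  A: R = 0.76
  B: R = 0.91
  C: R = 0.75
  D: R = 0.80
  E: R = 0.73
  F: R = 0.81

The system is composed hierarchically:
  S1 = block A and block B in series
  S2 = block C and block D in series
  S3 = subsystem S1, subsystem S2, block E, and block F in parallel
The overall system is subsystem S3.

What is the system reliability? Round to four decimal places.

Series (A and B): 0.760000 × 0.910000 = 0.691600
Series (C and D): 0.750000 × 0.800000 = 0.600000
Parallel ([0.691600], [0.600000], E, and F): 1 − (1 − 0.691600)(1 − 0.600000)(1 − 0.730000)(1 − 0.810000) = 0.9937

0.9937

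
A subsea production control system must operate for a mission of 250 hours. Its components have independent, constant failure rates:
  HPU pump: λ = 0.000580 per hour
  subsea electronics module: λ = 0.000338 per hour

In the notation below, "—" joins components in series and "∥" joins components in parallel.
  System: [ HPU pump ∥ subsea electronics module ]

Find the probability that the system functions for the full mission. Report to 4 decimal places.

0.9891

R(HPU pump) = exp(−0.000580 × 250) = 0.865022
R(subsea electronics module) = exp(−0.000338 × 250) = 0.918972
Parallel (HPU pump and subsea electronics module): 1 − (1 − 0.865022)(1 − 0.918972) = 0.9891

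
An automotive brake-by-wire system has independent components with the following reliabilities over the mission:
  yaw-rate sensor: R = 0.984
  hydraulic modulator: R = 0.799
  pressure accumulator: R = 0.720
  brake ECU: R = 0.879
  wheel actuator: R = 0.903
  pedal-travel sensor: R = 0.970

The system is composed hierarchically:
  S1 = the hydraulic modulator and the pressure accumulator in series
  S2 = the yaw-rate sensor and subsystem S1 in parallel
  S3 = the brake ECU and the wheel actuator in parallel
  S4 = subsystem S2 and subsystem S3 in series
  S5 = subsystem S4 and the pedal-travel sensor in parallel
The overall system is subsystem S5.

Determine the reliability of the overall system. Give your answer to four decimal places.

Series (hydraulic modulator and pressure accumulator): 0.799000 × 0.720000 = 0.575280
Parallel (yaw-rate sensor and [0.575280]): 1 − (1 − 0.984000)(1 − 0.575280) = 0.993204
Parallel (brake ECU and wheel actuator): 1 − (1 − 0.879000)(1 − 0.903000) = 0.988263
Series ([0.993204] and [0.988263]): 0.993204 × 0.988263 = 0.981547
Parallel ([0.981547] and pedal-travel sensor): 1 − (1 − 0.981547)(1 − 0.970000) = 0.9994

0.9994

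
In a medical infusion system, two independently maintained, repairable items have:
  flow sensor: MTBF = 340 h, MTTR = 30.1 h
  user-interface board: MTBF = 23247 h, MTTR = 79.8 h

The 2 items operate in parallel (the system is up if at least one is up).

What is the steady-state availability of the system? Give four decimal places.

A(flow sensor) = MTBF/(MTBF+MTTR) = 340/(340+30.1) = 0.918671
A(user-interface board) = MTBF/(MTBF+MTTR) = 23247/(23247+79.8) = 0.996579
Parallel availability: 1 − (1 − 0.918671)(1 − 0.996579) = 0.9997

0.9997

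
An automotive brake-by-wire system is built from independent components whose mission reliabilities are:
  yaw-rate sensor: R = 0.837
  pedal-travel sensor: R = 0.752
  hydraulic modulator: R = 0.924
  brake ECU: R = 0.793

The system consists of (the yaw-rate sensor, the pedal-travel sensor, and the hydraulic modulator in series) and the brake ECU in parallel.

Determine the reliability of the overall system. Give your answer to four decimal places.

Series (yaw-rate sensor, pedal-travel sensor, and hydraulic modulator): 0.837000 × 0.752000 × 0.924000 = 0.581588
Parallel ([0.581588] and brake ECU): 1 − (1 − 0.581588)(1 − 0.793000) = 0.9134

0.9134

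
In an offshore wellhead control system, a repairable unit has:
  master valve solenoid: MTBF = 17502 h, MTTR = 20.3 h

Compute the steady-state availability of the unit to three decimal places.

A(master valve solenoid) = MTBF/(MTBF+MTTR) = 17502/(17502+20.3) = 0.999

0.999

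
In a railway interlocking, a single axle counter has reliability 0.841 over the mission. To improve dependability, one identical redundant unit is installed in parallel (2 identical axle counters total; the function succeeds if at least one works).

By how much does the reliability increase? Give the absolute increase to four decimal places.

R_before = 0.841
R_after = 1 − (1 − 0.841)^2 = 0.9747
ΔR = 0.9747 − 0.841 = 0.1337

0.1337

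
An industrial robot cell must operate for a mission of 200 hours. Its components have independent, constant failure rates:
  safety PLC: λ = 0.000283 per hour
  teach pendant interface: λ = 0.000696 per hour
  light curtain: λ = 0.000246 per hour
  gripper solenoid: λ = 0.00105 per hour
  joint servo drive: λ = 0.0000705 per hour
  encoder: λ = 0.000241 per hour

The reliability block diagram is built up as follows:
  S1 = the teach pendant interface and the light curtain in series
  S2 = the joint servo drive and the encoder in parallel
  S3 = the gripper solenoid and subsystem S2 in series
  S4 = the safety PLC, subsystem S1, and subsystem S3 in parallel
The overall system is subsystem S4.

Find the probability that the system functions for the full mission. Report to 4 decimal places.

0.9982

R(safety PLC) = exp(−0.000283 × 200) = 0.944972
R(teach pendant interface) = exp(−0.000696 × 200) = 0.870054
R(light curtain) = exp(−0.000246 × 200) = 0.951991
R(gripper solenoid) = exp(−0.00105 × 200) = 0.810584
R(joint servo drive) = exp(−0.0000705 × 200) = 0.985999
R(encoder) = exp(−0.000241 × 200) = 0.952943
Series (teach pendant interface and light curtain): 0.870054 × 0.951991 = 0.828284
Parallel (joint servo drive and encoder): 1 − (1 − 0.985999)(1 − 0.952943) = 0.999341
Series (gripper solenoid and [0.999341]): 0.810584 × 0.999341 = 0.810050
Parallel (safety PLC, [0.828284], and [0.810050]): 1 − (1 − 0.944972)(1 − 0.828284)(1 − 0.810050) = 0.9982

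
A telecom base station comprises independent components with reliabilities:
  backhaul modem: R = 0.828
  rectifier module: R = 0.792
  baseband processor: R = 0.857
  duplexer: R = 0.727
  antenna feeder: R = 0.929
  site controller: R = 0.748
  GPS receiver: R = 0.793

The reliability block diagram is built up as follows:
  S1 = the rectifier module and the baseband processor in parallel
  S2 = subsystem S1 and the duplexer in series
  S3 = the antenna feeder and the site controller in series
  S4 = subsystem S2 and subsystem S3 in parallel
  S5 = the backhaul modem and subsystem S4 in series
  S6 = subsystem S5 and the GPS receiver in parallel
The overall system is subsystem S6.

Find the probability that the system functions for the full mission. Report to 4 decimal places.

Parallel (rectifier module and baseband processor): 1 − (1 − 0.792000)(1 − 0.857000) = 0.970256
Series ([0.970256] and duplexer): 0.970256 × 0.727000 = 0.705376
Series (antenna feeder and site controller): 0.929000 × 0.748000 = 0.694892
Parallel ([0.705376] and [0.694892]): 1 − (1 − 0.705376)(1 − 0.694892) = 0.910108
Series (backhaul modem and [0.910108]): 0.828000 × 0.910108 = 0.753569
Parallel ([0.753569] and GPS receiver): 1 − (1 − 0.753569)(1 − 0.793000) = 0.9490

0.9490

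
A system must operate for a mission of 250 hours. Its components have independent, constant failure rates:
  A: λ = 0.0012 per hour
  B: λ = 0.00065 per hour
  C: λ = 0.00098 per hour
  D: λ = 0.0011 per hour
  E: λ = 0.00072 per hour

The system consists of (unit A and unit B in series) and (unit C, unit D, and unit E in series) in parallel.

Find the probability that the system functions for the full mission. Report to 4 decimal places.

R(A) = exp(−0.0012 × 250) = 0.740818
R(B) = exp(−0.00065 × 250) = 0.850016
R(C) = exp(−0.00098 × 250) = 0.782705
R(D) = exp(−0.0011 × 250) = 0.759572
R(E) = exp(−0.00072 × 250) = 0.835270
Series (A and B): 0.740818 × 0.850016 = 0.629707
Series (C, D, and E): 0.782705 × 0.759572 × 0.835270 = 0.496585
Parallel ([0.629707] and [0.496585]): 1 − (1 − 0.629707)(1 − 0.496585) = 0.8136

0.8136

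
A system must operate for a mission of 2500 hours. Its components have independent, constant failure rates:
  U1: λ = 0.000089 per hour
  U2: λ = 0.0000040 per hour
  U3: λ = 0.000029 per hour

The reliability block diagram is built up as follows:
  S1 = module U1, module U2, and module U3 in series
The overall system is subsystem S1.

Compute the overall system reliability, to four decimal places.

R(U1) = exp(−0.000089 × 2500) = 0.800515
R(U2) = exp(−0.0000040 × 2500) = 0.990050
R(U3) = exp(−0.000029 × 2500) = 0.930066
Series (U1, U2, and U3): 0.800515 × 0.990050 × 0.930066 = 0.7371

0.7371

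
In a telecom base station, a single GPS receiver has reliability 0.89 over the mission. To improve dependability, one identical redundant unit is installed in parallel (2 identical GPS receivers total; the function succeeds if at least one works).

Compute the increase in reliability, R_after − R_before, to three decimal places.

R_before = 0.89
R_after = 1 − (1 − 0.89)^2 = 0.988
ΔR = 0.988 − 0.89 = 0.098

0.098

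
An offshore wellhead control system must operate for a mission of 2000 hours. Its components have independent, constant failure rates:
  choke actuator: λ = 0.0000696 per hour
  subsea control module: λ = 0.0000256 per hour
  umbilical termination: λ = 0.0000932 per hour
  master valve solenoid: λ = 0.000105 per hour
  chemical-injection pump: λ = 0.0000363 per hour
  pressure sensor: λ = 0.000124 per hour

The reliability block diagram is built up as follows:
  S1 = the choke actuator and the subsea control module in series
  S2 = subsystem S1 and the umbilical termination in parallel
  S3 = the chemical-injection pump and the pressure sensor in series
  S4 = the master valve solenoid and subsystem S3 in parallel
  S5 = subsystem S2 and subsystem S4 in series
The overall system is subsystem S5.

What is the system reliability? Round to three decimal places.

0.920

R(choke actuator) = exp(−0.0000696 × 2000) = 0.87005
R(subsea control module) = exp(−0.0000256 × 2000) = 0.95009
R(umbilical termination) = exp(−0.0000932 × 2000) = 0.82994
R(master valve solenoid) = exp(−0.000105 × 2000) = 0.81058
R(chemical-injection pump) = exp(−0.0000363 × 2000) = 0.92997
R(pressure sensor) = exp(−0.000124 × 2000) = 0.78036
Series (choke actuator and subsea control module): 0.87005 × 0.95009 = 0.82663
Parallel ([0.82663] and umbilical termination): 1 − (1 − 0.82663)(1 − 0.82994) = 0.97052
Series (chemical-injection pump and pressure sensor): 0.92997 × 0.78036 = 0.72571
Parallel (master valve solenoid and [0.72571]): 1 − (1 − 0.81058)(1 − 0.72571) = 0.94804
Series ([0.97052] and [0.94804]): 0.97052 × 0.94804 = 0.920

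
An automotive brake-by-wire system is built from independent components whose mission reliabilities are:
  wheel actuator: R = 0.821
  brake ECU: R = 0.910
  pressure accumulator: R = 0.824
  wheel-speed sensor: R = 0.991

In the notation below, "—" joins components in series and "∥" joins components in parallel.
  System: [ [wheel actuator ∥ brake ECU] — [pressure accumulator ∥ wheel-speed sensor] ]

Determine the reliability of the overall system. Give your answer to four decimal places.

Parallel (wheel actuator and brake ECU): 1 − (1 − 0.821000)(1 − 0.910000) = 0.983890
Parallel (pressure accumulator and wheel-speed sensor): 1 − (1 − 0.824000)(1 − 0.991000) = 0.998416
Series ([0.983890] and [0.998416]): 0.983890 × 0.998416 = 0.9823

0.9823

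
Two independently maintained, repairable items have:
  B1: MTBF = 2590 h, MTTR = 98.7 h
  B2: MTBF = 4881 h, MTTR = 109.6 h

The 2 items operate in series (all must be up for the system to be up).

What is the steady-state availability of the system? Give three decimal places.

0.942

A(B1) = MTBF/(MTBF+MTTR) = 2590/(2590+98.7) = 0.963291
A(B2) = MTBF/(MTBF+MTTR) = 4881/(4881+109.6) = 0.978039
Series availability: 0.963291 × 0.978039 = 0.942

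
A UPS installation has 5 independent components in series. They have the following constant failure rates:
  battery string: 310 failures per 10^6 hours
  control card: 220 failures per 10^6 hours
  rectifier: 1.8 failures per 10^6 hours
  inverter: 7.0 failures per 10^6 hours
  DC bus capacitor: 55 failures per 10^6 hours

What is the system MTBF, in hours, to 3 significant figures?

1680

Series of exponential components: λ_sys = Σ λ_i
λ_sys = 0.00031 + 0.00022 + 0.0000018 + 0.0000070 + 0.000055 = 5.9380e-04 /h
MTBF = 1 / λ_sys = 1680 h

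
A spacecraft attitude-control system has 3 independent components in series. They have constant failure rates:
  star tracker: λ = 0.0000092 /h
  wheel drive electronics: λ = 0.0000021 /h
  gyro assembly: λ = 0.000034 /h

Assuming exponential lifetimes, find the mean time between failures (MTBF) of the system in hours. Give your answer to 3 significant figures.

Series of exponential components: λ_sys = Σ λ_i
λ_sys = 0.0000092 + 0.0000021 + 0.000034 = 4.5300e-05 /h
MTBF = 1 / λ_sys = 22100 h

22100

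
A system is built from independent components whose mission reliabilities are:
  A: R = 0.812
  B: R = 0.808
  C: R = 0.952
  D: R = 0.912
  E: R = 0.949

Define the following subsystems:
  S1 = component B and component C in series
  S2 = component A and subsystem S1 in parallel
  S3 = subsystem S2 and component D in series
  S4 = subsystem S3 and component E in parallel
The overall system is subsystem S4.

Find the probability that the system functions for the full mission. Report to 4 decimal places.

0.9935

Series (B and C): 0.808000 × 0.952000 = 0.769216
Parallel (A and [0.769216]): 1 − (1 − 0.812000)(1 − 0.769216) = 0.956613
Series ([0.956613] and D): 0.956613 × 0.912000 = 0.872431
Parallel ([0.872431] and E): 1 − (1 − 0.872431)(1 − 0.949000) = 0.9935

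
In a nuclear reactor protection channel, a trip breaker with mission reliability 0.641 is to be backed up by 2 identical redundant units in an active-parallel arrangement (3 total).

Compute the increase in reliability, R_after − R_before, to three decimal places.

0.313

R_before = 0.641
R_after = 1 − (1 − 0.641)^3 = 0.954
ΔR = 0.954 − 0.641 = 0.313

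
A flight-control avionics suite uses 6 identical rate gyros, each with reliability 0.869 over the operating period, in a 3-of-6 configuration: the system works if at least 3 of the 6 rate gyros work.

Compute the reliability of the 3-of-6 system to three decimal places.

0.996

R = Σ_{i=3}^{6} C(6,i) p^i (1−p)^{6−i} with p = 0.869
C(6,3)·0.869^3·0.131^3 = 0.02951
C(6,4)·0.869^4·0.131^2 = 0.14680
C(6,5)·0.869^5·0.131^1 = 0.38951
C(6,6)·0.869^6·0.131^0 = 0.43064
Sum = 0.996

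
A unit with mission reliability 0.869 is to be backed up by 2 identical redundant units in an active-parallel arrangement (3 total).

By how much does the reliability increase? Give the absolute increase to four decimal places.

R_before = 0.869
R_after = 1 − (1 − 0.869)^3 = 0.9978
ΔR = 0.9978 − 0.869 = 0.1288

0.1288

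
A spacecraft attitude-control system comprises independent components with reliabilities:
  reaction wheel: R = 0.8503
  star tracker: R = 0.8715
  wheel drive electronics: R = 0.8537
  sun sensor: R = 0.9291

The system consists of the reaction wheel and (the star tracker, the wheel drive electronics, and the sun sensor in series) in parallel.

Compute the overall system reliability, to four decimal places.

Series (star tracker, wheel drive electronics, and sun sensor): 0.871500 × 0.853700 × 0.929100 = 0.691250
Parallel (reaction wheel and [0.691250]): 1 − (1 − 0.850300)(1 − 0.691250) = 0.9538

0.9538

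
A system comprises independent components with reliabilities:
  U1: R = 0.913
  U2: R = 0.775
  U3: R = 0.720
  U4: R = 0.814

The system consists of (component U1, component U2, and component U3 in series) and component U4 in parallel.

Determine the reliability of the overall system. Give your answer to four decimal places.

Series (U1, U2, and U3): 0.913000 × 0.775000 × 0.720000 = 0.509454
Parallel ([0.509454] and U4): 1 − (1 − 0.509454)(1 − 0.814000) = 0.9088

0.9088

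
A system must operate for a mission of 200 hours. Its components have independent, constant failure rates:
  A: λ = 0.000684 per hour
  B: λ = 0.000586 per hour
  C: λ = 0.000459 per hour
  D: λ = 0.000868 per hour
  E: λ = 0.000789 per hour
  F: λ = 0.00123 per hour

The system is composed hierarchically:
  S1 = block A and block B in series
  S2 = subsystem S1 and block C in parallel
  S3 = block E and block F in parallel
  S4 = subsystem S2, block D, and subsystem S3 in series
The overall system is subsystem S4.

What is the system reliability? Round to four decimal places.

R(A) = exp(−0.000684 × 200) = 0.872145
R(B) = exp(−0.000586 × 200) = 0.889407
R(C) = exp(−0.000459 × 200) = 0.912288
R(D) = exp(−0.000868 × 200) = 0.840633
R(E) = exp(−0.000789 × 200) = 0.854021
R(F) = exp(−0.00123 × 200) = 0.781922
Series (A and B): 0.872145 × 0.889407 = 0.775692
Parallel ([0.775692] and C): 1 − (1 − 0.775692)(1 − 0.912288) = 0.980325
Parallel (E and F): 1 − (1 − 0.854021)(1 − 0.781922) = 0.968165
Series ([0.980325], D, and [0.968165]): 0.980325 × 0.840633 × 0.968165 = 0.7979

0.7979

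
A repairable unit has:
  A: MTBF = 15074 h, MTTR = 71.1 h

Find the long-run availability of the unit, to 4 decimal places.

0.9953

A(A) = MTBF/(MTBF+MTTR) = 15074/(15074+71.1) = 0.9953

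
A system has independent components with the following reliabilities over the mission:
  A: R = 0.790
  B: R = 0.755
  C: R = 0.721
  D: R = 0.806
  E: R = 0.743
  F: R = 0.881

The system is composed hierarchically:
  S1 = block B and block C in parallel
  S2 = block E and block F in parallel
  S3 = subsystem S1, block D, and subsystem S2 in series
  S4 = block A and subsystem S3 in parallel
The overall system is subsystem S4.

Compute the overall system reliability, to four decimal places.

Parallel (B and C): 1 − (1 − 0.755000)(1 − 0.721000) = 0.931645
Parallel (E and F): 1 − (1 − 0.743000)(1 − 0.881000) = 0.969417
Series ([0.931645], D, and [0.969417]): 0.931645 × 0.806000 × 0.969417 = 0.727941
Parallel (A and [0.727941]): 1 − (1 − 0.790000)(1 − 0.727941) = 0.9429

0.9429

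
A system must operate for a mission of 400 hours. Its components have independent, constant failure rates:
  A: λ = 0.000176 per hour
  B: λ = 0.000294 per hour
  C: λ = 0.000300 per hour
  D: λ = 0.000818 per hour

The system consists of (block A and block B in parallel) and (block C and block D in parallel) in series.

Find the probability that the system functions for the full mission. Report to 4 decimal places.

0.9611

R(A) = exp(−0.000176 × 400) = 0.932021
R(B) = exp(−0.000294 × 400) = 0.889052
R(C) = exp(−0.000300 × 400) = 0.886920
R(D) = exp(−0.000818 × 400) = 0.720940
Parallel (A and B): 1 − (1 − 0.932021)(1 − 0.889052) = 0.992458
Parallel (C and D): 1 − (1 − 0.886920)(1 − 0.720940) = 0.968444
Series ([0.992458] and [0.968444]): 0.992458 × 0.968444 = 0.9611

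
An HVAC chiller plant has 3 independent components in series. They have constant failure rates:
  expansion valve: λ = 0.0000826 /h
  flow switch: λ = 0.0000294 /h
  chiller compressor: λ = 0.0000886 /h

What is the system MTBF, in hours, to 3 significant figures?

4990

Series of exponential components: λ_sys = Σ λ_i
λ_sys = 0.0000826 + 0.0000294 + 0.0000886 = 2.0060e-04 /h
MTBF = 1 / λ_sys = 4990 h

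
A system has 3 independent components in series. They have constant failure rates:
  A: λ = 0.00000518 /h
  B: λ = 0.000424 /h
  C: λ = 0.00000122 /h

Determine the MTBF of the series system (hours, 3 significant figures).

Series of exponential components: λ_sys = Σ λ_i
λ_sys = 0.00000518 + 0.000424 + 0.00000122 = 4.3040e-04 /h
MTBF = 1 / λ_sys = 2320 h

2320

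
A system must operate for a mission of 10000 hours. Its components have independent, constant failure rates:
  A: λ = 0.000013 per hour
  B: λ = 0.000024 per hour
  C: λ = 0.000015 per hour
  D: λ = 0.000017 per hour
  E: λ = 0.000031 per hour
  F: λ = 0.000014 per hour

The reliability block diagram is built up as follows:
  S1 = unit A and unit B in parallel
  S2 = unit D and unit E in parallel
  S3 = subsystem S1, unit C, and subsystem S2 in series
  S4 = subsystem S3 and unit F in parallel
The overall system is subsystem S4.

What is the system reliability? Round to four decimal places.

0.9743

R(A) = exp(−0.000013 × 10000) = 0.878095
R(B) = exp(−0.000024 × 10000) = 0.786628
R(C) = exp(−0.000015 × 10000) = 0.860708
R(D) = exp(−0.000017 × 10000) = 0.843665
R(E) = exp(−0.000031 × 10000) = 0.733447
R(F) = exp(−0.000014 × 10000) = 0.869358
Parallel (A and B): 1 − (1 − 0.878095)(1 − 0.786628) = 0.973989
Parallel (D and E): 1 − (1 − 0.843665)(1 − 0.733447) = 0.958328
Series ([0.973989], C, and [0.958328]): 0.973989 × 0.860708 × 0.958328 = 0.803386
Parallel ([0.803386] and F): 1 − (1 − 0.803386)(1 − 0.869358) = 0.9743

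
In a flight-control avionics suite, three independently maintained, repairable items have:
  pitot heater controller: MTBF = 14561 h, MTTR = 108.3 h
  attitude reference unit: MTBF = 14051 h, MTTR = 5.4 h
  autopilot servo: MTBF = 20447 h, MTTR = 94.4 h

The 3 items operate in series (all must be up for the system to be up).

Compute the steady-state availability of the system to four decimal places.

A(pitot heater controller) = MTBF/(MTBF+MTTR) = 14561/(14561+108.3) = 0.992617
A(attitude reference unit) = MTBF/(MTBF+MTTR) = 14051/(14051+5.4) = 0.999616
A(autopilot servo) = MTBF/(MTBF+MTTR) = 20447/(20447+94.4) = 0.995404
Series availability: 0.992617 × 0.999616 × 0.995404 = 0.9877

0.9877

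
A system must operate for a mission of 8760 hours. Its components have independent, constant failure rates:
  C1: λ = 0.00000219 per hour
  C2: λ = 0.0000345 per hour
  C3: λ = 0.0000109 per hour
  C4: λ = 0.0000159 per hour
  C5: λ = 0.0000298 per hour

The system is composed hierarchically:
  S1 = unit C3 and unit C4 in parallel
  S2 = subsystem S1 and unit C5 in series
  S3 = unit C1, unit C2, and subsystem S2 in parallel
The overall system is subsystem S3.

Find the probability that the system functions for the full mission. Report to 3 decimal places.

0.999

R(C1) = exp(−0.00000219 × 8760) = 0.98100
R(C2) = exp(−0.0000345 × 8760) = 0.73918
R(C3) = exp(−0.0000109 × 8760) = 0.90893
R(C4) = exp(−0.0000159 × 8760) = 0.86998
R(C5) = exp(−0.0000298 × 8760) = 0.77024
Parallel (C3 and C4): 1 − (1 − 0.90893)(1 − 0.86998) = 0.98816
Series ([0.98816] and C5): 0.98816 × 0.77024 = 0.76112
Parallel (C1, C2, and [0.76112]): 1 − (1 − 0.98100)(1 − 0.73918)(1 − 0.76112) = 0.999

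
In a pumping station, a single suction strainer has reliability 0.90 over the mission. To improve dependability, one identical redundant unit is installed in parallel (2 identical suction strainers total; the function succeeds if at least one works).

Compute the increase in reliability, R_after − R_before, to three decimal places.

R_before = 0.90
R_after = 1 − (1 − 0.90)^2 = 0.990
ΔR = 0.990 − 0.90 = 0.090

0.090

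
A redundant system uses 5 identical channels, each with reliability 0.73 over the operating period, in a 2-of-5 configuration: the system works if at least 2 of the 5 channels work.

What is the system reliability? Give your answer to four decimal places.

R = Σ_{i=2}^{5} C(5,i) p^i (1−p)^{5−i} with p = 0.73
C(5,2)·0.73^2·0.27^3 = 0.104891
C(5,3)·0.73^3·0.27^2 = 0.283593
C(5,4)·0.73^4·0.27^1 = 0.383376
C(5,5)·0.73^5·0.27^0 = 0.207307
Sum = 0.9792

0.9792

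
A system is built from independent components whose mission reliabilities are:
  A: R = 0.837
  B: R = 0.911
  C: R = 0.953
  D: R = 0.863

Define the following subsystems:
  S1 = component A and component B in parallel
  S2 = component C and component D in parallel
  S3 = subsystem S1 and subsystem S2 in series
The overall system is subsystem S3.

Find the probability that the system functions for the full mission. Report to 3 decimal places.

0.979

Parallel (A and B): 1 − (1 − 0.83700)(1 − 0.91100) = 0.98549
Parallel (C and D): 1 − (1 − 0.95300)(1 − 0.86300) = 0.99356
Series ([0.98549] and [0.99356]): 0.98549 × 0.99356 = 0.979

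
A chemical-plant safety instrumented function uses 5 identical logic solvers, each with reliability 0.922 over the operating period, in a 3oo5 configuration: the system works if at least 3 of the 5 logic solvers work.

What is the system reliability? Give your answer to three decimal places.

0.996

R = Σ_{i=3}^{5} C(5,i) p^i (1−p)^{5−i} with p = 0.922
C(5,3)·0.922^3·0.078^2 = 0.04769
C(5,4)·0.922^4·0.078^1 = 0.28183
C(5,5)·0.922^5·0.078^0 = 0.66628
Sum = 0.996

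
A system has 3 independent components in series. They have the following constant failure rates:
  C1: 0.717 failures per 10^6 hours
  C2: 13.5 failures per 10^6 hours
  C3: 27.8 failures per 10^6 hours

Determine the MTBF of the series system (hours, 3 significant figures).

23800

Series of exponential components: λ_sys = Σ λ_i
λ_sys = 0.000000717 + 0.0000135 + 0.0000278 = 4.2017e-05 /h
MTBF = 1 / λ_sys = 23800 h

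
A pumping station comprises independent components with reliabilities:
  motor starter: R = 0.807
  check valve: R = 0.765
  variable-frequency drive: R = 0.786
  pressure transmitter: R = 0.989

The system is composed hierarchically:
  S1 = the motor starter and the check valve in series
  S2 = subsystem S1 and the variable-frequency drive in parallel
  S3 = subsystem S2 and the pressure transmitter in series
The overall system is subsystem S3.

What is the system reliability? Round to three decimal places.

Series (motor starter and check valve): 0.80700 × 0.76500 = 0.61736
Parallel ([0.61736] and variable-frequency drive): 1 − (1 − 0.61736)(1 − 0.78600) = 0.91812
Series ([0.91812] and pressure transmitter): 0.91812 × 0.98900 = 0.908

0.908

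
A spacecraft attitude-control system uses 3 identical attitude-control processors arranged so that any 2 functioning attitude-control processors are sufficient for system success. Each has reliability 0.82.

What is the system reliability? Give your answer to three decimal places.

R = Σ_{i=2}^{3} C(3,i) p^i (1−p)^{3−i} with p = 0.82
C(3,2)·0.82^2·0.18^1 = 0.36310
C(3,3)·0.82^3·0.18^0 = 0.55137
Sum = 0.914

0.914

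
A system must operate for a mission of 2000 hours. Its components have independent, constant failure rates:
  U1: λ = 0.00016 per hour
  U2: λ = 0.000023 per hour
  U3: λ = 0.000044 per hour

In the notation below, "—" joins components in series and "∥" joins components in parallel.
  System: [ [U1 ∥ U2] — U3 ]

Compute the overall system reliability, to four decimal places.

R(U1) = exp(−0.00016 × 2000) = 0.726149
R(U2) = exp(−0.000023 × 2000) = 0.955042
R(U3) = exp(−0.000044 × 2000) = 0.915761
Parallel (U1 and U2): 1 − (1 − 0.726149)(1 − 0.955042) = 0.987688
Series ([0.987688] and U3): 0.987688 × 0.915761 = 0.9045

0.9045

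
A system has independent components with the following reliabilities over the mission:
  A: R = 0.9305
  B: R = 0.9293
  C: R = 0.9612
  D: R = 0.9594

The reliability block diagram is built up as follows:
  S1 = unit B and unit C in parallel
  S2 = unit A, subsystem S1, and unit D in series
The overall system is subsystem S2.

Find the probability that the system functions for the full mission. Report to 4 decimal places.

Parallel (B and C): 1 − (1 − 0.929300)(1 − 0.961200) = 0.997257
Series (A, [0.997257], and D): 0.930500 × 0.997257 × 0.959400 = 0.8903

0.8903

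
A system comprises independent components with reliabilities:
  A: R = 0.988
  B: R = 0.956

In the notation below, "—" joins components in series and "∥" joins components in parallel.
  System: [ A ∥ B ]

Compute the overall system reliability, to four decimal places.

Parallel (A and B): 1 − (1 − 0.988000)(1 − 0.956000) = 0.9995

0.9995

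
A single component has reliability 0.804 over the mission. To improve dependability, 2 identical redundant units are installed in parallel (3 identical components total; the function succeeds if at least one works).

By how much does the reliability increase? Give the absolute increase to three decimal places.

R_before = 0.804
R_after = 1 − (1 − 0.804)^3 = 0.992
ΔR = 0.992 − 0.804 = 0.188

0.188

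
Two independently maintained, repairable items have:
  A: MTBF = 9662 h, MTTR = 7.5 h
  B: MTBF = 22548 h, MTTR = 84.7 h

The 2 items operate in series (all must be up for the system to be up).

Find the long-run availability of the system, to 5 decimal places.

0.99548

A(A) = MTBF/(MTBF+MTTR) = 9662/(9662+7.5) = 0.999224
A(B) = MTBF/(MTBF+MTTR) = 22548/(22548+84.7) = 0.996258
Series availability: 0.999224 × 0.996258 = 0.99548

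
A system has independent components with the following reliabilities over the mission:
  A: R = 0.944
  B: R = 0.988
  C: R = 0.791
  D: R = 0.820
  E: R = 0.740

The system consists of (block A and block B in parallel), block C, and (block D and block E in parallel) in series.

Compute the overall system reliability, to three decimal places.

Parallel (A and B): 1 − (1 − 0.94400)(1 − 0.98800) = 0.99933
Parallel (D and E): 1 − (1 − 0.82000)(1 − 0.74000) = 0.95320
Series ([0.99933], C, and [0.95320]): 0.99933 × 0.79100 × 0.95320 = 0.753

0.753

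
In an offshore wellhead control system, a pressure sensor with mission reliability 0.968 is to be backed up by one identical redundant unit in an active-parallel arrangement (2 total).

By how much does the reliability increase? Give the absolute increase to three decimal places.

R_before = 0.968
R_after = 1 − (1 − 0.968)^2 = 0.999
ΔR = 0.999 − 0.968 = 0.031

0.031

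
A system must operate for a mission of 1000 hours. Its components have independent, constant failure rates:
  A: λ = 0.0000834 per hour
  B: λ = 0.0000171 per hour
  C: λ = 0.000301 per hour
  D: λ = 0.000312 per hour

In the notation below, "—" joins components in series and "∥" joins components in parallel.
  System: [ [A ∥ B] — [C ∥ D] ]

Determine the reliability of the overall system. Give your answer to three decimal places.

0.929

R(A) = exp(−0.0000834 × 1000) = 0.91998
R(B) = exp(−0.0000171 × 1000) = 0.98305
R(C) = exp(−0.000301 × 1000) = 0.74008
R(D) = exp(−0.000312 × 1000) = 0.73198
Parallel (A and B): 1 − (1 − 0.91998)(1 − 0.98305) = 0.99864
Parallel (C and D): 1 − (1 − 0.74008)(1 − 0.73198) = 0.93034
Series ([0.99864] and [0.93034]): 0.99864 × 0.93034 = 0.929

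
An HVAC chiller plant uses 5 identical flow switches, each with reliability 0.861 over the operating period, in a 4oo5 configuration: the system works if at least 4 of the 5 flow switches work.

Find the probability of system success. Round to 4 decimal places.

0.8551

R = Σ_{i=4}^{5} C(5,i) p^i (1−p)^{5−i} with p = 0.861
C(5,4)·0.861^4·0.139^1 = 0.381942
C(5,5)·0.861^5·0.139^0 = 0.473168
Sum = 0.8551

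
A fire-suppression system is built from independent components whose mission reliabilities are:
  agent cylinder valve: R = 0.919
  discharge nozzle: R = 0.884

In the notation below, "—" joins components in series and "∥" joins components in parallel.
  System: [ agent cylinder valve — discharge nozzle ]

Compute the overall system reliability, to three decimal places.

Series (agent cylinder valve and discharge nozzle): 0.91900 × 0.88400 = 0.812

0.812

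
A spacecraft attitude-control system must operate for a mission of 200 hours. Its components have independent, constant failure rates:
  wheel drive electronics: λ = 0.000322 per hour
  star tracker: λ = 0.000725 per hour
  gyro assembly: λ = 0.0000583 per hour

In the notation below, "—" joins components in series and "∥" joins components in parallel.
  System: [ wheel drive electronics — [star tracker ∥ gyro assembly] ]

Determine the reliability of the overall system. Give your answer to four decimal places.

R(wheel drive electronics) = exp(−0.000322 × 200) = 0.937630
R(star tracker) = exp(−0.000725 × 200) = 0.865022
R(gyro assembly) = exp(−0.0000583 × 200) = 0.988408
Parallel (star tracker and gyro assembly): 1 − (1 − 0.865022)(1 − 0.988408) = 0.998435
Series (wheel drive electronics and [0.998435]): 0.937630 × 0.998435 = 0.9362

0.9362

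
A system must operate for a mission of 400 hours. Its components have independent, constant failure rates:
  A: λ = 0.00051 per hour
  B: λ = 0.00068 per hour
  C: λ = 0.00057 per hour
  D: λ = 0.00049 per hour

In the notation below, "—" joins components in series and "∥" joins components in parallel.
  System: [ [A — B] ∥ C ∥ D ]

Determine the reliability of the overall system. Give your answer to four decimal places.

0.9863

R(A) = exp(−0.00051 × 400) = 0.815462
R(B) = exp(−0.00068 × 400) = 0.761854
R(C) = exp(−0.00057 × 400) = 0.796124
R(D) = exp(−0.00049 × 400) = 0.822012
Series (A and B): 0.815462 × 0.761854 = 0.621263
Parallel ([0.621263], C, and D): 1 − (1 − 0.621263)(1 − 0.796124)(1 − 0.822012) = 0.9863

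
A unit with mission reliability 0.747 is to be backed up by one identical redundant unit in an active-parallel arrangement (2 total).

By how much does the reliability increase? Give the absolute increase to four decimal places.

0.1890

R_before = 0.747
R_after = 1 − (1 − 0.747)^2 = 0.9360
ΔR = 0.9360 − 0.747 = 0.1890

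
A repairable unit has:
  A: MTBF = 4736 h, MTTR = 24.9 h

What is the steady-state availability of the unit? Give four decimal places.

0.9948

A(A) = MTBF/(MTBF+MTTR) = 4736/(4736+24.9) = 0.9948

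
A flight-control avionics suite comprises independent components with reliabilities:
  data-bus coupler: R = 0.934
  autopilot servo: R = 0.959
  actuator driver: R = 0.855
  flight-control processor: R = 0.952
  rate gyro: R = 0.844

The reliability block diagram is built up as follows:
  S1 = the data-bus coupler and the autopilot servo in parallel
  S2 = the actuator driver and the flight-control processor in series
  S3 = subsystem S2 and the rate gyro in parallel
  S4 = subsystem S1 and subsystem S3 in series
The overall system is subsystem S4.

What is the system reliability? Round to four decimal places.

0.9684

Parallel (data-bus coupler and autopilot servo): 1 − (1 − 0.934000)(1 − 0.959000) = 0.997294
Series (actuator driver and flight-control processor): 0.855000 × 0.952000 = 0.813960
Parallel ([0.813960] and rate gyro): 1 − (1 − 0.813960)(1 − 0.844000) = 0.970978
Series ([0.997294] and [0.970978]): 0.997294 × 0.970978 = 0.9684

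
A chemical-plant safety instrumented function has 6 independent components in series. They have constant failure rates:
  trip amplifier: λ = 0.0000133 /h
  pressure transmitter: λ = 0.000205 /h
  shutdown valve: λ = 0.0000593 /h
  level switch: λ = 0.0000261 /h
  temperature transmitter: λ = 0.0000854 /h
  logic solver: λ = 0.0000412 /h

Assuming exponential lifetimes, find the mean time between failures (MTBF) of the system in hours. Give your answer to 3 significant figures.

Series of exponential components: λ_sys = Σ λ_i
λ_sys = 0.0000133 + 0.000205 + 0.0000593 + 0.0000261 + 0.0000854 + 0.0000412 = 4.3030e-04 /h
MTBF = 1 / λ_sys = 2320 h

2320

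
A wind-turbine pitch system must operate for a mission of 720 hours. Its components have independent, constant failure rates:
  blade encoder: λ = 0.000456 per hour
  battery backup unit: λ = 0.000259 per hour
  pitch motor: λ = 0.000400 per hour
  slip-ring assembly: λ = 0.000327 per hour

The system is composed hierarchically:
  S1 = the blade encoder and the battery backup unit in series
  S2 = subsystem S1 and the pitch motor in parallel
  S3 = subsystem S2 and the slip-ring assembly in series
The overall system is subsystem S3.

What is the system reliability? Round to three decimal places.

R(blade encoder) = exp(−0.000456 × 720) = 0.72013
R(battery backup unit) = exp(−0.000259 × 720) = 0.82988
R(pitch motor) = exp(−0.000400 × 720) = 0.74976
R(slip-ring assembly) = exp(−0.000327 × 720) = 0.79022
Series (blade encoder and battery backup unit): 0.72013 × 0.82988 = 0.59762
Parallel ([0.59762] and pitch motor): 1 − (1 − 0.59762)(1 − 0.74976) = 0.89931
Series ([0.89931] and slip-ring assembly): 0.89931 × 0.79022 = 0.711

0.711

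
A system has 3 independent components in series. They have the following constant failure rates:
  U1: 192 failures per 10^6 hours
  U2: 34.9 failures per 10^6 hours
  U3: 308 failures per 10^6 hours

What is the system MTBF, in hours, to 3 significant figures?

1870

Series of exponential components: λ_sys = Σ λ_i
λ_sys = 0.000192 + 0.0000349 + 0.000308 = 5.3490e-04 /h
MTBF = 1 / λ_sys = 1870 h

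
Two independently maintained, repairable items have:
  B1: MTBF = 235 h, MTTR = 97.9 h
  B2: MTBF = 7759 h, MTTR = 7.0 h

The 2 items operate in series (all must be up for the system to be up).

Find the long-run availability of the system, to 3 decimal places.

0.705

A(B1) = MTBF/(MTBF+MTTR) = 235/(235+97.9) = 0.705918
A(B2) = MTBF/(MTBF+MTTR) = 7759/(7759+7.0) = 0.999099
Series availability: 0.705918 × 0.999099 = 0.705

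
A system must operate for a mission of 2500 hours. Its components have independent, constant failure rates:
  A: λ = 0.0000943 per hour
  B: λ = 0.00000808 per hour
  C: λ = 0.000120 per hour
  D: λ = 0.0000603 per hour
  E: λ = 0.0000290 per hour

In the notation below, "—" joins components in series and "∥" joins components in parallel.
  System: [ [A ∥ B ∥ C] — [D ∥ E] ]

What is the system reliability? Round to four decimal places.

R(A) = exp(−0.0000943 × 2500) = 0.789978
R(B) = exp(−0.00000808 × 2500) = 0.980003
R(C) = exp(−0.000120 × 2500) = 0.740818
R(D) = exp(−0.0000603 × 2500) = 0.860063
R(E) = exp(−0.0000290 × 2500) = 0.930066
Parallel (A, B, and C): 1 − (1 − 0.789978)(1 − 0.980003)(1 − 0.740818) = 0.998911
Parallel (D and E): 1 − (1 − 0.860063)(1 − 0.930066) = 0.990214
Series ([0.998911] and [0.990214]): 0.998911 × 0.990214 = 0.9891

0.9891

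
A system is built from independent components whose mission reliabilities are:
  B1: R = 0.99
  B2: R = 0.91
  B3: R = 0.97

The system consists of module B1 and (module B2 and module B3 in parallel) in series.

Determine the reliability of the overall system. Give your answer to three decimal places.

Parallel (B2 and B3): 1 − (1 − 0.91000)(1 − 0.97000) = 0.99730
Series (B1 and [0.99730]): 0.99000 × 0.99730 = 0.987

0.987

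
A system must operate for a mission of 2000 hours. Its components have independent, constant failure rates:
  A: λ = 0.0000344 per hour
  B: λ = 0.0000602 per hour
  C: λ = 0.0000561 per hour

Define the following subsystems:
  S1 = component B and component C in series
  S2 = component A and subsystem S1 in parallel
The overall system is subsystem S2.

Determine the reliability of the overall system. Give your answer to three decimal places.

R(A) = exp(−0.0000344 × 2000) = 0.93351
R(B) = exp(−0.0000602 × 2000) = 0.88657
R(C) = exp(−0.0000561 × 2000) = 0.89387
Series (B and C): 0.88657 × 0.89387 = 0.79248
Parallel (A and [0.79248]): 1 − (1 − 0.93351)(1 − 0.79248) = 0.986

0.986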